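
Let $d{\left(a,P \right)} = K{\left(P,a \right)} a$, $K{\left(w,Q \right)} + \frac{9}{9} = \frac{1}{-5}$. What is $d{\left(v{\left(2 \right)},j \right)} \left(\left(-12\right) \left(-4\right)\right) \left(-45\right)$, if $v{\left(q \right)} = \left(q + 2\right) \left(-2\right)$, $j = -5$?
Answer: $-20736$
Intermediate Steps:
$K{\left(w,Q \right)} = - \frac{6}{5}$ ($K{\left(w,Q \right)} = -1 + \frac{1}{-5} = -1 - \frac{1}{5} = - \frac{6}{5}$)
$v{\left(q \right)} = -4 - 2 q$ ($v{\left(q \right)} = \left(2 + q\right) \left(-2\right) = -4 - 2 q$)
$d{\left(a,P \right)} = - \frac{6 a}{5}$
$d{\left(v{\left(2 \right)},j \right)} \left(\left(-12\right) \left(-4\right)\right) \left(-45\right) = - \frac{6 \left(-4 - 4\right)}{5} \left(\left(-12\right) \left(-4\right)\right) \left(-45\right) = - \frac{6 \left(-4 - 4\right)}{5} \cdot 48 \left(-45\right) = \left(- \frac{6}{5}\right) \left(-8\right) 48 \left(-45\right) = \frac{48}{5} \cdot 48 \left(-45\right) = \frac{2304}{5} \left(-45\right) = -20736$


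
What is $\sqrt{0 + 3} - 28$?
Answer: $-28 + \sqrt{3} \approx -26.268$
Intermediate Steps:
$\sqrt{0 + 3} - 28 = \sqrt{3} - 28 = -28 + \sqrt{3}$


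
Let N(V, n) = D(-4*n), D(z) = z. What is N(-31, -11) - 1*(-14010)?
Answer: 14054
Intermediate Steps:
N(V, n) = -4*n
N(-31, -11) - 1*(-14010) = -4*(-11) - 1*(-14010) = 44 + 14010 = 14054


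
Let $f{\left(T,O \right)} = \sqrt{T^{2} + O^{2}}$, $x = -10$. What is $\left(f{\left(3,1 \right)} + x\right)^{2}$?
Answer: $\left(10 - \sqrt{10}\right)^{2} \approx 46.754$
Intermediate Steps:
$f{\left(T,O \right)} = \sqrt{O^{2} + T^{2}}$
$\left(f{\left(3,1 \right)} + x\right)^{2} = \left(\sqrt{1^{2} + 3^{2}} - 10\right)^{2} = \left(\sqrt{1 + 9} - 10\right)^{2} = \left(\sqrt{10} - 10\right)^{2} = \left(-10 + \sqrt{10}\right)^{2}$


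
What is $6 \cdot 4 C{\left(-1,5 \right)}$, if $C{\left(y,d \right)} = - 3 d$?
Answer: $-360$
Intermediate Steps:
$6 \cdot 4 C{\left(-1,5 \right)} = 6 \cdot 4 \left(\left(-3\right) 5\right) = 24 \left(-15\right) = -360$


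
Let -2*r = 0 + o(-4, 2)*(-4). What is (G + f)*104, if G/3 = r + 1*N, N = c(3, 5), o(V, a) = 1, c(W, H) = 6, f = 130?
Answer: 16016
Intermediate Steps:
r = 2 (r = -(0 + 1*(-4))/2 = -(0 - 4)/2 = -½*(-4) = 2)
N = 6
G = 24 (G = 3*(2 + 1*6) = 3*(2 + 6) = 3*8 = 24)
(G + f)*104 = (24 + 130)*104 = 154*104 = 16016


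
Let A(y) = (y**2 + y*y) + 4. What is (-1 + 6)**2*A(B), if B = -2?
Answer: 300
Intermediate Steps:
A(y) = 4 + 2*y**2 (A(y) = (y**2 + y**2) + 4 = 2*y**2 + 4 = 4 + 2*y**2)
(-1 + 6)**2*A(B) = (-1 + 6)**2*(4 + 2*(-2)**2) = 5**2*(4 + 2*4) = 25*(4 + 8) = 25*12 = 300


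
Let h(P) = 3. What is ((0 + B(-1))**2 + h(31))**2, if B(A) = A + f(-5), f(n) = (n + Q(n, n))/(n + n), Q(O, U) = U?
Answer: 9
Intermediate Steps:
f(n) = 1 (f(n) = (n + n)/(n + n) = (2*n)/((2*n)) = (2*n)*(1/(2*n)) = 1)
B(A) = 1 + A (B(A) = A + 1 = 1 + A)
((0 + B(-1))**2 + h(31))**2 = ((0 + (1 - 1))**2 + 3)**2 = ((0 + 0)**2 + 3)**2 = (0**2 + 3)**2 = (0 + 3)**2 = 3**2 = 9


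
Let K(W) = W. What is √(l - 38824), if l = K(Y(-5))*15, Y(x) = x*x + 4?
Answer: I*√38389 ≈ 195.93*I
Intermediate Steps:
Y(x) = 4 + x² (Y(x) = x² + 4 = 4 + x²)
l = 435 (l = (4 + (-5)²)*15 = (4 + 25)*15 = 29*15 = 435)
√(l - 38824) = √(435 - 38824) = √(-38389) = I*√38389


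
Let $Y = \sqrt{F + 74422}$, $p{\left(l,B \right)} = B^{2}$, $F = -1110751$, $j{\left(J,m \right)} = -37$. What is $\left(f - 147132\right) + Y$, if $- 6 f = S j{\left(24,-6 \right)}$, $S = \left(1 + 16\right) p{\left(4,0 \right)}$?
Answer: $-147132 + i \sqrt{1036329} \approx -1.4713 \cdot 10^{5} + 1018.0 i$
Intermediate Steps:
$S = 0$ ($S = \left(1 + 16\right) 0^{2} = 17 \cdot 0 = 0$)
$f = 0$ ($f = - \frac{0 \left(-37\right)}{6} = \left(- \frac{1}{6}\right) 0 = 0$)
$Y = i \sqrt{1036329}$ ($Y = \sqrt{-1110751 + 74422} = \sqrt{-1036329} = i \sqrt{1036329} \approx 1018.0 i$)
$\left(f - 147132\right) + Y = \left(0 - 147132\right) + i \sqrt{1036329} = -147132 + i \sqrt{1036329}$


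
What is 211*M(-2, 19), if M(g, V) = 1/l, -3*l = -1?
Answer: 633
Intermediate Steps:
l = ⅓ (l = -⅓*(-1) = ⅓ ≈ 0.33333)
M(g, V) = 3 (M(g, V) = 1/(⅓) = 3)
211*M(-2, 19) = 211*3 = 633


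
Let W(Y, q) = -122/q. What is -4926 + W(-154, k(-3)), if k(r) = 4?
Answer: -9913/2 ≈ -4956.5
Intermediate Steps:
-4926 + W(-154, k(-3)) = -4926 - 122/4 = -4926 - 122*¼ = -4926 - 61/2 = -9913/2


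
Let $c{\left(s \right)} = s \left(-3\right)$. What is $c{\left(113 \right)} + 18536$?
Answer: $18197$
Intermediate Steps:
$c{\left(s \right)} = - 3 s$
$c{\left(113 \right)} + 18536 = \left(-3\right) 113 + 18536 = -339 + 18536 = 18197$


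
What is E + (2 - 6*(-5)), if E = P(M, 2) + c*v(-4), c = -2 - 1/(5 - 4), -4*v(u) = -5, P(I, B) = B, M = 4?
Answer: 121/4 ≈ 30.250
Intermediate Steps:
v(u) = 5/4 (v(u) = -¼*(-5) = 5/4)
c = -3 (c = -2 - 1/1 = -2 - 1*1 = -2 - 1 = -3)
E = -7/4 (E = 2 - 3*5/4 = 2 - 15/4 = -7/4 ≈ -1.7500)
E + (2 - 6*(-5)) = -7/4 + (2 - 6*(-5)) = -7/4 + (2 + 30) = -7/4 + 32 = 121/4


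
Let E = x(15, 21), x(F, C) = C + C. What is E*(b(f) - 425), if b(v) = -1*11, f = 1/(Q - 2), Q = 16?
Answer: -18312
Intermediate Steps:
x(F, C) = 2*C
E = 42 (E = 2*21 = 42)
f = 1/14 (f = 1/(16 - 2) = 1/14 ≈ 0.071429)
b(v) = -11
E*(b(f) - 425) = 42*(-11 - 425) = 42*(-436) = -18312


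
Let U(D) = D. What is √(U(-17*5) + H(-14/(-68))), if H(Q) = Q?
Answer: 31*I*√102/34 ≈ 9.2084*I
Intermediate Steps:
√(U(-17*5) + H(-14/(-68))) = √(-17*5 - 14/(-68)) = √(-85 - 14*(-1/68)) = √(-85 + 7/34) = √(-2883/34) = 31*I*√102/34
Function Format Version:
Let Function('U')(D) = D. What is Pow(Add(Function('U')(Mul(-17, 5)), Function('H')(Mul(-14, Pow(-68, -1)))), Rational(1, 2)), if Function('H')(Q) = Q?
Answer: Mul(Rational(31, 34), I, Pow(102, Rational(1, 2))) ≈ Mul(9.2084, I)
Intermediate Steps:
Pow(Add(Function('U')(Mul(-17, 5)), Function('H')(Mul(-14, Pow(-68, -1)))), Rational(1, 2)) = Pow(Add(Mul(-17, 5), Mul(-14, Pow(-68, -1))), Rational(1, 2)) = Pow(Add(-85, Mul(-14, Rational(-1, 68))), Rational(1, 2)) = Pow(Add(-85, Rational(7, 34)), Rational(1, 2)) = Pow(Rational(-2883, 34), Rational(1, 2)) = Mul(Rational(31, 34), I, Pow(102, Rational(1, 2)))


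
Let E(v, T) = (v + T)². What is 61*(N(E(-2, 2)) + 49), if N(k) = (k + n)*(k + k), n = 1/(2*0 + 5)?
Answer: 2989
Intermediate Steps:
n = ⅕ (n = 1/(0 + 5) = 1/5 = 1*(⅕) = ⅕ ≈ 0.20000)
E(v, T) = (T + v)²
N(k) = 2*k*(⅕ + k) (N(k) = (k + ⅕)*(k + k) = (⅕ + k)*(2*k) = 2*k*(⅕ + k))
61*(N(E(-2, 2)) + 49) = 61*(2*(2 - 2)²*(1 + 5*(2 - 2)²)/5 + 49) = 61*((⅖)*0²*(1 + 5*0²) + 49) = 61*((⅖)*0*(1 + 5*0) + 49) = 61*((⅖)*0*(1 + 0) + 49) = 61*((⅖)*0*1 + 49) = 61*(0 + 49) = 61*49 = 2989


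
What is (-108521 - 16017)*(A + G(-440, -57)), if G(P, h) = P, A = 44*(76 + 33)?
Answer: -542487528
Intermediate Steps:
A = 4796 (A = 44*109 = 4796)
(-108521 - 16017)*(A + G(-440, -57)) = (-108521 - 16017)*(4796 - 440) = -124538*4356 = -542487528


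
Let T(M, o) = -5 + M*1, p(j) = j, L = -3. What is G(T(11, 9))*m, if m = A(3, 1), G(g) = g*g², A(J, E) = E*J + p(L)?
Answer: 0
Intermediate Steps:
T(M, o) = -5 + M
A(J, E) = -3 + E*J (A(J, E) = E*J - 3 = -3 + E*J)
G(g) = g³
m = 0 (m = -3 + 1*3 = -3 + 3 = 0)
G(T(11, 9))*m = (-5 + 11)³*0 = 6³*0 = 216*0 = 0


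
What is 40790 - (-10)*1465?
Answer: 55440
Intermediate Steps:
40790 - (-10)*1465 = 40790 - 1*(-14650) = 40790 + 14650 = 55440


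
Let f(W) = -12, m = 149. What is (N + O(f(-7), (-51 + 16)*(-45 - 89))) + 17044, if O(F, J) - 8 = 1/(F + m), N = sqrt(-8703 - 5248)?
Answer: 2336125/137 + I*sqrt(13951) ≈ 17052.0 + 118.11*I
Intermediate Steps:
N = I*sqrt(13951) (N = sqrt(-13951) = I*sqrt(13951) ≈ 118.11*I)
O(F, J) = 8 + 1/(149 + F) (O(F, J) = 8 + 1/(F + 149) = 8 + 1/(149 + F))
(N + O(f(-7), (-51 + 16)*(-45 - 89))) + 17044 = (I*sqrt(13951) + (1193 + 8*(-12))/(149 - 12)) + 17044 = (I*sqrt(13951) + (1193 - 96)/137) + 17044 = (I*sqrt(13951) + (1/137)*1097) + 17044 = (I*sqrt(13951) + 1097/137) + 17044 = (1097/137 + I*sqrt(13951)) + 17044 = 2336125/137 + I*sqrt(13951)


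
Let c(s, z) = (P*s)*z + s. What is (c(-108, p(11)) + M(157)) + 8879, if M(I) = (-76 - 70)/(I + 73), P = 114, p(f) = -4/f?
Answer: 16758032/1265 ≈ 13247.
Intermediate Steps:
M(I) = -146/(73 + I)
c(s, z) = s + 114*s*z (c(s, z) = (114*s)*z + s = 114*s*z + s = s + 114*s*z)
(c(-108, p(11)) + M(157)) + 8879 = (-108*(1 + 114*(-4/11)) - 146/(73 + 157)) + 8879 = (-108*(1 + 114*(-4*1/11)) - 146/230) + 8879 = (-108*(1 + 114*(-4/11)) - 146*1/230) + 8879 = (-108*(1 - 456/11) - 73/115) + 8879 = (-108*(-445/11) - 73/115) + 8879 = (48060/11 - 73/115) + 8879 = 5526097/1265 + 8879 = 16758032/1265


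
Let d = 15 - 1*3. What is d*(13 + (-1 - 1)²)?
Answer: 204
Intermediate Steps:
d = 12 (d = 15 - 3 = 12)
d*(13 + (-1 - 1)²) = 12*(13 + (-1 - 1)²) = 12*(13 + (-2)²) = 12*(13 + 4) = 12*17 = 204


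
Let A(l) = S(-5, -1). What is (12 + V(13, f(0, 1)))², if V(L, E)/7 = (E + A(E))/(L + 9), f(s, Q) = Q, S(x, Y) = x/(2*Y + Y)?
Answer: 179776/1089 ≈ 165.08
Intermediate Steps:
S(x, Y) = x/(3*Y) (S(x, Y) = x/((3*Y)) = x*(1/(3*Y)) = x/(3*Y))
A(l) = 5/3 (A(l) = (⅓)*(-5)/(-1) = (⅓)*(-5)*(-1) = 5/3)
V(L, E) = 7*(5/3 + E)/(9 + L) (V(L, E) = 7*((E + 5/3)/(L + 9)) = 7*((5/3 + E)/(9 + L)) = 7*(5/3 + E)/(9 + L))
(12 + V(13, f(0, 1)))² = (12 + 7*(5 + 3*1)/(3*(9 + 13)))² = (12 + (7/3)*(5 + 3)/22)² = (12 + (7/3)*(1/22)*8)² = (12 + 28/33)² = (424/33)² = 179776/1089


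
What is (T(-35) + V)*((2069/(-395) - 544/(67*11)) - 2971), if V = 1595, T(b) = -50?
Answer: -267792500982/58223 ≈ -4.5994e+6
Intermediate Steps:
(T(-35) + V)*((2069/(-395) - 544/(67*11)) - 2971) = (-50 + 1595)*((2069/(-395) - 544/(67*11)) - 2971) = 1545*((2069*(-1/395) - 544/737) - 2971) = 1545*((-2069/395 - 544*1/737) - 2971) = 1545*((-2069/395 - 544/737) - 2971) = 1545*(-1739733/291115 - 2971) = 1545*(-866642398/291115) = -267792500982/58223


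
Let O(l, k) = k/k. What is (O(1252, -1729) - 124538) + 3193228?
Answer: 3068691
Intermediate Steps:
O(l, k) = 1
(O(1252, -1729) - 124538) + 3193228 = (1 - 124538) + 3193228 = -124537 + 3193228 = 3068691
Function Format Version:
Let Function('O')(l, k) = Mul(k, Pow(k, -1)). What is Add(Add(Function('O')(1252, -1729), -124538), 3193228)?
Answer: 3068691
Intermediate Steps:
Function('O')(l, k) = 1
Add(Add(Function('O')(1252, -1729), -124538), 3193228) = Add(Add(1, -124538), 3193228) = Add(-124537, 3193228) = 3068691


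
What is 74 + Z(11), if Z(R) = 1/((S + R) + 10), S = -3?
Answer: 1333/18 ≈ 74.056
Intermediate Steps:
Z(R) = 1/(7 + R) (Z(R) = 1/((-3 + R) + 10) = 1/(7 + R))
74 + Z(11) = 74 + 1/(7 + 11) = 74 + 1/18 = 1333/18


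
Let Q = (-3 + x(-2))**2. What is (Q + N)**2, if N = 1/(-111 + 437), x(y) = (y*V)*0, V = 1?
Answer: 8614225/106276 ≈ 81.055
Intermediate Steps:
x(y) = 0 (x(y) = (y*1)*0 = y*0 = 0)
Q = 9 (Q = (-3 + 0)**2 = (-3)**2 = 9)
N = 1/326 ≈ 0.0030675
(Q + N)**2 = (9 + 1/326)**2 = (2935/326)**2 = 8614225/106276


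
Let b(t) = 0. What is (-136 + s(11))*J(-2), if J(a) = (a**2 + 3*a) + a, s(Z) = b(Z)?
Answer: 544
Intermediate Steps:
s(Z) = 0
J(a) = a**2 + 4*a
(-136 + s(11))*J(-2) = (-136 + 0)*(-2*(4 - 2)) = -(-272)*2 = -136*(-4) = 544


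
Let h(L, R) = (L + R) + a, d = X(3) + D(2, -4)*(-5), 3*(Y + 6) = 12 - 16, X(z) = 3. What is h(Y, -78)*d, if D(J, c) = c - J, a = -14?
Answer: -3278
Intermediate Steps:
Y = -22/3 (Y = -6 + (12 - 16)/3 = -6 + (⅓)*(-4) = -6 - 4/3 = -22/3 ≈ -7.3333)
d = 33 (d = 3 + (-4 - 1*2)*(-5) = 3 + (-4 - 2)*(-5) = 3 - 6*(-5) = 3 + 30 = 33)
h(L, R) = -14 + L + R (h(L, R) = (L + R) - 14 = -14 + L + R)
h(Y, -78)*d = (-14 - 22/3 - 78)*33 = -298/3*33 = -3278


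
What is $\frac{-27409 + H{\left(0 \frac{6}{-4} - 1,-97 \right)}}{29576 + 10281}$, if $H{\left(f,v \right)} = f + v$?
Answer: $- \frac{27507}{39857} \approx -0.69014$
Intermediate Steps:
$\frac{-27409 + H{\left(0 \frac{6}{-4} - 1,-97 \right)}}{29576 + 10281} = \frac{-27409 - 98}{29576 + 10281} = \frac{-27409 - 98}{39857} = \left(-27409 + \left(\left(0 \left(- \frac{3}{2}\right) - 1\right) - 97\right)\right) \frac{1}{39857} = \left(-27409 + \left(\left(0 - 1\right) - 97\right)\right) \frac{1}{39857} = \left(-27409 - 98\right) \frac{1}{39857} = \left(-27507\right) \frac{1}{39857} = - \frac{27507}{39857}$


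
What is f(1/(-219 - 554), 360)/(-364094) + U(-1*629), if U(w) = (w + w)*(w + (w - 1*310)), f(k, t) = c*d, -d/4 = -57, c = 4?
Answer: 359095717112/182047 ≈ 1.9725e+6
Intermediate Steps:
d = 228 (d = -4*(-57) = 228)
f(k, t) = 912 (f(k, t) = 4*228 = 912)
U(w) = 2*w*(-310 + 2*w) (U(w) = (2*w)*(w + (w - 310)) = (2*w)*(w + (-310 + w)) = (2*w)*(-310 + 2*w) = 2*w*(-310 + 2*w))
f(1/(-219 - 554), 360)/(-364094) + U(-1*629) = 912/(-364094) + 4*(-1*629)*(-155 - 1*629) = 912*(-1/364094) + 4*(-629)*(-155 - 629) = -456/182047 + 4*(-629)*(-784) = -456/182047 + 1972544 = 359095717112/182047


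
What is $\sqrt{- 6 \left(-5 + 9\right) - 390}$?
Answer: $3 i \sqrt{46} \approx 20.347 i$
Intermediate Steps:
$\sqrt{- 6 \left(-5 + 9\right) - 390} = \sqrt{\left(-6\right) 4 - 390} = \sqrt{-24 - 390} = \sqrt{-414} = 3 i \sqrt{46}$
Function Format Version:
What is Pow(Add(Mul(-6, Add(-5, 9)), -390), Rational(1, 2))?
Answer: Mul(3, I, Pow(46, Rational(1, 2))) ≈ Mul(20.347, I)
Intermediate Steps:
Pow(Add(Mul(-6, Add(-5, 9)), -390), Rational(1, 2)) = Pow(Add(Mul(-6, 4), -390), Rational(1, 2)) = Pow(Add(-24, -390), Rational(1, 2)) = Pow(-414, Rational(1, 2)) = Mul(3, I, Pow(46, Rational(1, 2)))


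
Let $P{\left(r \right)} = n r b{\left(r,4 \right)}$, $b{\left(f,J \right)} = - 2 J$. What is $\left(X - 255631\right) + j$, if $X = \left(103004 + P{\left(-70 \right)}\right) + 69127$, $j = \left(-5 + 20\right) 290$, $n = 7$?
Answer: $-75230$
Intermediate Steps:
$P{\left(r \right)} = - 56 r$ ($P{\left(r \right)} = 7 r \left(\left(-2\right) 4\right) = 7 r \left(-8\right) = - 56 r$)
$j = 4350$ ($j = 15 \cdot 290 = 4350$)
$X = 176051$ ($X = \left(103004 - -3920\right) + 69127 = \left(103004 + 3920\right) + 69127 = 106924 + 69127 = 176051$)
$\left(X - 255631\right) + j = \left(176051 - 255631\right) + 4350 = -79580 + 4350 = -75230$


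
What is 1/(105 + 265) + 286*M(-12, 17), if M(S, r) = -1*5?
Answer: -529099/370 ≈ -1430.0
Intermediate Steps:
M(S, r) = -5
1/(105 + 265) + 286*M(-12, 17) = 1/(105 + 265) + 286*(-5) = 1/370 - 1430 = -529099/370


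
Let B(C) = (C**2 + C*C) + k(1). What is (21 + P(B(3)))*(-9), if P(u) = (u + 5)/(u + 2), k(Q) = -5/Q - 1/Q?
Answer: -2799/14 ≈ -199.93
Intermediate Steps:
k(Q) = -6/Q
B(C) = -6 + 2*C**2 (B(C) = (C**2 + C*C) - 6/1 = (C**2 + C**2) - 6*1 = 2*C**2 - 6 = -6 + 2*C**2)
P(u) = (5 + u)/(2 + u)
(21 + P(B(3)))*(-9) = (21 + (5 + (-6 + 2*3**2))/(2 + (-6 + 2*3**2)))*(-9) = (21 + (5 + (-6 + 2*9))/(2 + (-6 + 2*9)))*(-9) = (21 + (5 + (-6 + 18))/(2 + (-6 + 18)))*(-9) = (21 + (5 + 12)/(2 + 12))*(-9) = (21 + 17/14)*(-9) = (311/14)*(-9) = -2799/14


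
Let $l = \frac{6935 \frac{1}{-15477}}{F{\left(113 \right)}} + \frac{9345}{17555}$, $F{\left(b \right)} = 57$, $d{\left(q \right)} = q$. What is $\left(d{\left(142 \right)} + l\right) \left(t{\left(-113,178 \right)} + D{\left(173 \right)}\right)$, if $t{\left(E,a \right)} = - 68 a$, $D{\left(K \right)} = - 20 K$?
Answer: $- \frac{120539186516248}{54339747} \approx -2.2183 \cdot 10^{6}$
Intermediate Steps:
$l = \frac{85498024}{163019241}$ ($l = \frac{6935 \frac{1}{-15477}}{57} + \frac{9345}{17555} = 6935 \left(- \frac{1}{15477}\right) \frac{1}{57} + 9345 \cdot \frac{1}{17555} = \left(- \frac{6935}{15477}\right) \frac{1}{57} + \frac{1869}{3511} = - \frac{365}{46431} + \frac{1869}{3511} = \frac{85498024}{163019241} \approx 0.52447$)
$\left(d{\left(142 \right)} + l\right) \left(t{\left(-113,178 \right)} + D{\left(173 \right)}\right) = \left(142 + \frac{85498024}{163019241}\right) \left(\left(-68\right) 178 - 3460\right) = \frac{23234230246 \left(-12104 - 3460\right)}{163019241} = \frac{23234230246}{163019241} \left(-15564\right) = - \frac{120539186516248}{54339747}$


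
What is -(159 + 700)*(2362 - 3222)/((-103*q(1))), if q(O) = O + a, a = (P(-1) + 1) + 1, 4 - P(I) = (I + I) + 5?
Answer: -184685/103 ≈ -1793.1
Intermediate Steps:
P(I) = -1 - 2*I (P(I) = 4 - ((I + I) + 5) = 4 - (2*I + 5) = 4 - (5 + 2*I) = 4 + (-5 - 2*I) = -1 - 2*I)
a = 3 (a = ((-1 - 2*(-1)) + 1) + 1 = ((-1 + 2) + 1) + 1 = (1 + 1) + 1 = 2 + 1 = 3)
q(O) = 3 + O (q(O) = O + 3 = 3 + O)
-(159 + 700)*(2362 - 3222)/((-103*q(1))) = -(159 + 700)*(2362 - 3222)/((-103*(3 + 1))) = -859*(-860)/((-103*4)) = -(-738740)/(-412) = -(-738740)*(-1)/412 = -1*184685/103 = -184685/103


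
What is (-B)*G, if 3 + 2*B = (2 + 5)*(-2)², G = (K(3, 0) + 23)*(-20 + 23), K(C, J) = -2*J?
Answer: -1725/2 ≈ -862.50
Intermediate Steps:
G = 69 (G = (-2*0 + 23)*(-20 + 23) = (0 + 23)*3 = 23*3 = 69)
B = 25/2 (B = -3/2 + ((2 + 5)*(-2)²)/2 = -3/2 + (7*4)/2 = -3/2 + (½)*28 = -3/2 + 14 = 25/2 ≈ 12.500)
(-B)*G = -1*25/2*69 = -25/2*69 = -1725/2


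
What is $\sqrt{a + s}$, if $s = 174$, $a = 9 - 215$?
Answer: $4 i \sqrt{2} \approx 5.6569 i$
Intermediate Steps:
$a = -206$ ($a = 9 - 215 = -206$)
$\sqrt{a + s} = \sqrt{-206 + 174} = \sqrt{-32} = 4 i \sqrt{2}$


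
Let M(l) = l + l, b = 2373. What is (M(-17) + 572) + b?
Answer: 2911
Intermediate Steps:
M(l) = 2*l
(M(-17) + 572) + b = (2*(-17) + 572) + 2373 = (-34 + 572) + 2373 = 538 + 2373 = 2911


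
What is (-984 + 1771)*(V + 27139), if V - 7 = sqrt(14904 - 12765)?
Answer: 21363902 + 787*sqrt(2139) ≈ 2.1400e+7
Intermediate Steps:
V = 7 + sqrt(2139) (V = 7 + sqrt(14904 - 12765) = 7 + sqrt(2139) ≈ 53.249)
(-984 + 1771)*(V + 27139) = (-984 + 1771)*((7 + sqrt(2139)) + 27139) = 787*(27146 + sqrt(2139)) = 21363902 + 787*sqrt(2139)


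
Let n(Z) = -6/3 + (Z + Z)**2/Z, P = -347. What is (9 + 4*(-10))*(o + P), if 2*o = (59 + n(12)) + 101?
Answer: 7564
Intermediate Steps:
n(Z) = -2 + 4*Z (n(Z) = -6*1/3 + (2*Z)**2/Z = -2 + (4*Z**2)/Z = -2 + 4*Z)
o = 103 (o = ((59 + (-2 + 4*12)) + 101)/2 = ((59 + (-2 + 48)) + 101)/2 = ((59 + 46) + 101)/2 = (105 + 101)/2 = (1/2)*206 = 103)
(9 + 4*(-10))*(o + P) = (9 + 4*(-10))*(103 - 347) = (9 - 40)*(-244) = -31*(-244) = 7564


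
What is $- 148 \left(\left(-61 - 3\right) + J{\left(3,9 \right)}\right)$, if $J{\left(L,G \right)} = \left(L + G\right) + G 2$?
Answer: $5032$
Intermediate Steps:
$J{\left(L,G \right)} = L + 3 G$ ($J{\left(L,G \right)} = \left(G + L\right) + 2 G = L + 3 G$)
$- 148 \left(\left(-61 - 3\right) + J{\left(3,9 \right)}\right) = - 148 \left(\left(-61 - 3\right) + \left(3 + 3 \cdot 9\right)\right) = - 148 \left(\left(-61 - 3\right) + \left(3 + 27\right)\right) = - 148 \left(-64 + 30\right) = \left(-148\right) \left(-34\right) = 5032$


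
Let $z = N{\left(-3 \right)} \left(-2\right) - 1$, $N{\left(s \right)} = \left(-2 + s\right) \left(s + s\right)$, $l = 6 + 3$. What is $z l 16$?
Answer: $-8784$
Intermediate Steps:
$l = 9$
$N{\left(s \right)} = 2 s \left(-2 + s\right)$ ($N{\left(s \right)} = \left(-2 + s\right) 2 s = 2 s \left(-2 + s\right)$)
$z = -61$ ($z = 2 \left(-3\right) \left(-2 - 3\right) \left(-2\right) - 1 = 2 \left(-3\right) \left(-5\right) \left(-2\right) - 1 = 30 \left(-2\right) - 1 = -60 - 1 = -61$)
$z l 16 = \left(-61\right) 9 \cdot 16 = \left(-549\right) 16 = -8784$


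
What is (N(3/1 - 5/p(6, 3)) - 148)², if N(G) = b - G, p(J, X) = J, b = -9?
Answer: 912025/36 ≈ 25334.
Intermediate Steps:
N(G) = -9 - G
(N(3/1 - 5/p(6, 3)) - 148)² = ((-9 - (3/1 - 5/6)) - 148)² = ((-9 - (3*1 - 5*⅙)) - 148)² = ((-9 - (3 - ⅚)) - 148)² = ((-9 - 1*13/6) - 148)² = ((-9 - 13/6) - 148)² = (-67/6 - 148)² = (-955/6)² = 912025/36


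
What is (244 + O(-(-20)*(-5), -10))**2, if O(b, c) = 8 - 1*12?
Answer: 57600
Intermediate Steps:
O(b, c) = -4 (O(b, c) = 8 - 12 = -4)
(244 + O(-(-20)*(-5), -10))**2 = (244 - 4)**2 = 240**2 = 57600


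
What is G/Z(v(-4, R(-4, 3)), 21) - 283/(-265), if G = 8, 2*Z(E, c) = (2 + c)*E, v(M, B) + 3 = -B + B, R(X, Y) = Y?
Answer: 15287/18285 ≈ 0.83604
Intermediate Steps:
v(M, B) = -3 (v(M, B) = -3 + (-B + B) = -3 + 0 = -3)
Z(E, c) = E*(2 + c)/2 (Z(E, c) = ((2 + c)*E)/2 = (E*(2 + c))/2 = E*(2 + c)/2)
G/Z(v(-4, R(-4, 3)), 21) - 283/(-265) = 8/(((½)*(-3)*(2 + 21))) - 283/(-265) = 8/(((½)*(-3)*23)) - 283*(-1/265) = 8/(-69/2) + 283/265 = 8*(-2/69) + 283/265 = -16/69 + 283/265 = 15287/18285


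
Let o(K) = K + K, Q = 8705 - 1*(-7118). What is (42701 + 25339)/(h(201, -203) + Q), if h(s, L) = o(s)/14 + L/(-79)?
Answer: 12542040/2922473 ≈ 4.2916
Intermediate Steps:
Q = 15823 (Q = 8705 + 7118 = 15823)
o(K) = 2*K
h(s, L) = -L/79 + s/7 (h(s, L) = (2*s)/14 + L/(-79) = (2*s)*(1/14) + L*(-1/79) = s/7 - L/79 = -L/79 + s/7)
(42701 + 25339)/(h(201, -203) + Q) = (42701 + 25339)/((-1/79*(-203) + (⅐)*201) + 15823) = 68040/((203/79 + 201/7) + 15823) = 68040/(17300/553 + 15823) = 68040/(8767419/553) = 68040*(553/8767419) = 12542040/2922473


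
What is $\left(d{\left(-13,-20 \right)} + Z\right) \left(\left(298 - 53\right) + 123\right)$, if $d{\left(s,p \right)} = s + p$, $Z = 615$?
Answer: $214176$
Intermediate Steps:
$d{\left(s,p \right)} = p + s$
$\left(d{\left(-13,-20 \right)} + Z\right) \left(\left(298 - 53\right) + 123\right) = \left(\left(-20 - 13\right) + 615\right) \left(\left(298 - 53\right) + 123\right) = \left(-33 + 615\right) \left(245 + 123\right) = 582 \cdot 368 = 214176$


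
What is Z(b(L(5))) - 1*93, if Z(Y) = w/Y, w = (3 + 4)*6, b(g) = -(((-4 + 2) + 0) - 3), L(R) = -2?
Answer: -423/5 ≈ -84.600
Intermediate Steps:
b(g) = 5 (b(g) = -((-2 + 0) - 3) = -(-2 - 3) = -1*(-5) = 5)
w = 42 (w = 7*6 = 42)
Z(Y) = 42/Y
Z(b(L(5))) - 1*93 = 42/5 - 1*93 = 42*(1/5) - 93 = 42/5 - 93 = -423/5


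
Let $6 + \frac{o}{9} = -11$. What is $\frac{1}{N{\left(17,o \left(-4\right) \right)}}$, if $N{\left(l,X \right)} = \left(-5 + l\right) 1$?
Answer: $\frac{1}{12} \approx 0.083333$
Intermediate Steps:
$o = -153$ ($o = -54 + 9 \left(-11\right) = -54 - 99 = -153$)
$N{\left(l,X \right)} = -5 + l$
$\frac{1}{N{\left(17,o \left(-4\right) \right)}} = \frac{1}{-5 + 17} = \frac{1}{12}$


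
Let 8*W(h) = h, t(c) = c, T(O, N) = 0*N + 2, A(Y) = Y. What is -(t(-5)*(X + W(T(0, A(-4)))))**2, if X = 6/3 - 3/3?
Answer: -625/16 ≈ -39.063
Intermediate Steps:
T(O, N) = 2 (T(O, N) = 0 + 2 = 2)
W(h) = h/8
X = 1 (X = 6*(1/3) - 3*1/3 = 2 - 1 = 1)
-(t(-5)*(X + W(T(0, A(-4)))))**2 = -(-5*(1 + (1/8)*2))**2 = -(-5*(1 + 1/4))**2 = -(-5*5/4)**2 = -(-25/4)**2 = -1*625/16 = -625/16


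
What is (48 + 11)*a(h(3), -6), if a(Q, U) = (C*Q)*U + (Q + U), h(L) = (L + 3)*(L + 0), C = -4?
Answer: 26196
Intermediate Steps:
h(L) = L*(3 + L) (h(L) = (3 + L)*L = L*(3 + L))
a(Q, U) = Q + U - 4*Q*U (a(Q, U) = (-4*Q)*U + (Q + U) = -4*Q*U + (Q + U) = Q + U - 4*Q*U)
(48 + 11)*a(h(3), -6) = (48 + 11)*(3*(3 + 3) - 6 - 4*3*(3 + 3)*(-6)) = 59*(3*6 - 6 - 4*3*6*(-6)) = 59*(18 - 6 - 4*18*(-6)) = 59*(18 - 6 + 432) = 59*444 = 26196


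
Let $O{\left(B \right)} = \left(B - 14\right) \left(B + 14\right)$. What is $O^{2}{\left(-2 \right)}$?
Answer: $36864$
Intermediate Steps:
$O{\left(B \right)} = \left(-14 + B\right) \left(14 + B\right)$
$O^{2}{\left(-2 \right)} = \left(-196 + \left(-2\right)^{2}\right)^{2} = \left(-196 + 4\right)^{2} = \left(-192\right)^{2} = 36864$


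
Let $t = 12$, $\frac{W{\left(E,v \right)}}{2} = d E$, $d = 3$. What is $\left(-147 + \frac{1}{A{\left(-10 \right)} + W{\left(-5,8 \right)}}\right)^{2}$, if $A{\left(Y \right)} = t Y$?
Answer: $\frac{486246601}{22500} \approx 21611.0$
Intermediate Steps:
$W{\left(E,v \right)} = 6 E$ ($W{\left(E,v \right)} = 2 \cdot 3 E = 6 E$)
$A{\left(Y \right)} = 12 Y$
$\left(-147 + \frac{1}{A{\left(-10 \right)} + W{\left(-5,8 \right)}}\right)^{2} = \left(-147 + \frac{1}{12 \left(-10\right) + 6 \left(-5\right)}\right)^{2} = \left(-147 + \frac{1}{-120 - 30}\right)^{2} = \left(-147 + \frac{1}{-150}\right)^{2} = \left(-147 - \frac{1}{150}\right)^{2} = \left(- \frac{22051}{150}\right)^{2} = \frac{486246601}{22500}$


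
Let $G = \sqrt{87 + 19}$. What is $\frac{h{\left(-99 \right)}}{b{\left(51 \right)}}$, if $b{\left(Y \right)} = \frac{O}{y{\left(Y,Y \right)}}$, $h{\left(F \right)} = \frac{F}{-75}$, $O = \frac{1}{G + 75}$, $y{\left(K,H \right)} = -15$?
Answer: $-1485 - \frac{99 \sqrt{106}}{5} \approx -1688.9$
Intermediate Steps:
$G = \sqrt{106} \approx 10.296$
$O = \frac{1}{75 + \sqrt{106}}$ ($O = \frac{1}{\sqrt{106} + 75} = \frac{1}{75 + \sqrt{106}} \approx 0.011724$)
$h{\left(F \right)} = - \frac{F}{75}$ ($h{\left(F \right)} = F \left(- \frac{1}{75}\right) = - \frac{F}{75}$)
$b{\left(Y \right)} = - \frac{5}{5519} + \frac{\sqrt{106}}{82785}$ ($b{\left(Y \right)} = \frac{\frac{75}{5519} - \frac{\sqrt{106}}{5519}}{-15} = \left(\frac{75}{5519} - \frac{\sqrt{106}}{5519}\right) \left(- \frac{1}{15}\right) = - \frac{5}{5519} + \frac{\sqrt{106}}{82785}$)
$\frac{h{\left(-99 \right)}}{b{\left(51 \right)}} = \frac{\left(- \frac{1}{75}\right) \left(-99\right)}{- \frac{5}{5519} + \frac{\sqrt{106}}{82785}} = \frac{33}{25 \left(- \frac{5}{5519} + \frac{\sqrt{106}}{82785}\right)}$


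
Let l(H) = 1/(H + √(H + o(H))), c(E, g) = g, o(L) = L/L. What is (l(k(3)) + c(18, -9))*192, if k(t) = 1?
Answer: -1920 + 192*√2 ≈ -1648.5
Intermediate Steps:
o(L) = 1
l(H) = 1/(H + √(1 + H)) (l(H) = 1/(H + √(H + 1)) = 1/(H + √(1 + H)))
(l(k(3)) + c(18, -9))*192 = (1/(1 + √(1 + 1)) - 9)*192 = (1/(1 + √2) - 9)*192 = (-9 + 1/(1 + √2))*192 = -1728 + 192/(1 + √2)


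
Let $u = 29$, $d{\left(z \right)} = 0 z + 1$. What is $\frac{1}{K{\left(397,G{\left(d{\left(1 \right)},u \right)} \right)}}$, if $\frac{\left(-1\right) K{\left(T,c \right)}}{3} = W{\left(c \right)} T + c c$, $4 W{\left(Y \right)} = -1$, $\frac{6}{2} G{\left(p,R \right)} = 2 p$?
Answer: $\frac{12}{3557} \approx 0.0033736$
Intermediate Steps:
$d{\left(z \right)} = 1$ ($d{\left(z \right)} = 0 + 1 = 1$)
$G{\left(p,R \right)} = \frac{2 p}{3}$
$W{\left(Y \right)} = - \frac{1}{4}$ ($W{\left(Y \right)} = \frac{1}{4} \left(-1\right) = - \frac{1}{4}$)
$K{\left(T,c \right)} = - 3 c^{2} + \frac{3 T}{4}$ ($K{\left(T,c \right)} = - 3 \left(- \frac{T}{4} + c c\right) = - 3 \left(- \frac{T}{4} + c^{2}\right) = - 3 \left(c^{2} - \frac{T}{4}\right) = - 3 c^{2} + \frac{3 T}{4}$)
$\frac{1}{K{\left(397,G{\left(d{\left(1 \right)},u \right)} \right)}} = \frac{1}{- 3 \left(\frac{2}{3} \cdot 1\right)^{2} + \frac{3}{4} \cdot 397} = \frac{1}{- 3 \left(\frac{2}{3}\right)^{2} + \frac{1191}{4}} = \frac{1}{\left(-3\right) \frac{4}{9} + \frac{1191}{4}} = \frac{1}{- \frac{4}{3} + \frac{1191}{4}} = \frac{1}{\frac{3557}{12}} = \frac{12}{3557}$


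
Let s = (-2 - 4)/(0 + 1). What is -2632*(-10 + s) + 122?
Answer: 42234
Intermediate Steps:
s = -6 (s = -6/1 = -6*1 = -6)
-2632*(-10 + s) + 122 = -2632*(-10 - 6) + 122 = -2632*(-16) + 122 = -376*(-112) + 122 = 42112 + 122 = 42234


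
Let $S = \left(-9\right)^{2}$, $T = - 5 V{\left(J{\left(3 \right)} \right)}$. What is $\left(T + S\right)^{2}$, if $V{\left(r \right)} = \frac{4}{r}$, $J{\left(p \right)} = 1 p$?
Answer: $\frac{49729}{9} \approx 5525.4$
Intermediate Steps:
$J{\left(p \right)} = p$
$T = - \frac{20}{3}$ ($T = - 5 \cdot \frac{4}{3} = - 5 \cdot 4 \cdot \frac{1}{3} = \left(-5\right) \frac{4}{3} = - \frac{20}{3} \approx -6.6667$)
$S = 81$
$\left(T + S\right)^{2} = \left(- \frac{20}{3} + 81\right)^{2} = \left(\frac{223}{3}\right)^{2} = \frac{49729}{9}$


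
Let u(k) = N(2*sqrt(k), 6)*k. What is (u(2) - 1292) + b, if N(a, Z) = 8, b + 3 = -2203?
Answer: -3482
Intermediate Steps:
b = -2206 (b = -3 - 2203 = -2206)
u(k) = 8*k
(u(2) - 1292) + b = (8*2 - 1292) - 2206 = (16 - 1292) - 2206 = -1276 - 2206 = -3482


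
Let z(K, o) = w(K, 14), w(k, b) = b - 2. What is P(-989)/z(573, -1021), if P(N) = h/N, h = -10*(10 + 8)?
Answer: 15/989 ≈ 0.015167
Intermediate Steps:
w(k, b) = -2 + b
z(K, o) = 12 (z(K, o) = -2 + 14 = 12)
h = -180 (h = -10*18 = -180)
P(N) = -180/N
P(-989)/z(573, -1021) = -180/(-989)/12 = -180*(-1/989)*(1/12) = (180/989)*(1/12) = 15/989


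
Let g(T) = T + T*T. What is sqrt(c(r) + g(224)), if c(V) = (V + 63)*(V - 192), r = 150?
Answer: 21*sqrt(94) ≈ 203.60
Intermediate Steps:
g(T) = T + T**2
c(V) = (-192 + V)*(63 + V) (c(V) = (63 + V)*(-192 + V) = (-192 + V)*(63 + V))
sqrt(c(r) + g(224)) = sqrt((-12096 + 150**2 - 129*150) + 224*(1 + 224)) = sqrt((-12096 + 22500 - 19350) + 224*225) = sqrt(-8946 + 50400) = sqrt(41454) = 21*sqrt(94)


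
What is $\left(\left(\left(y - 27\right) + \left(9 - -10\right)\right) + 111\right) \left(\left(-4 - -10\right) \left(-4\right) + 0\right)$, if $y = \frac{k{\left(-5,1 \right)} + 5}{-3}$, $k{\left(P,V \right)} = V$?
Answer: $-2424$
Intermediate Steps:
$y = -2$ ($y = \frac{1 + 5}{-3} = 6 \left(- \frac{1}{3}\right) = -2$)
$\left(\left(\left(y - 27\right) + \left(9 - -10\right)\right) + 111\right) \left(\left(-4 - -10\right) \left(-4\right) + 0\right) = \left(\left(\left(-2 - 27\right) + \left(9 - -10\right)\right) + 111\right) \left(\left(-4 - -10\right) \left(-4\right) + 0\right) = \left(\left(-29 + \left(9 + 10\right)\right) + 111\right) \left(\left(-4 + 10\right) \left(-4\right) + 0\right) = \left(\left(-29 + 19\right) + 111\right) \left(6 \left(-4\right) + 0\right) = \left(-10 + 111\right) \left(-24 + 0\right) = 101 \left(-24\right) = -2424$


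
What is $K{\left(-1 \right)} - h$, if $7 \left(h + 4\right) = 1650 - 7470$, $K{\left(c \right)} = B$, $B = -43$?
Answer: $\frac{5547}{7} \approx 792.43$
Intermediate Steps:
$K{\left(c \right)} = -43$
$h = - \frac{5848}{7}$ ($h = -4 + \frac{1650 - 7470}{7} = -4 + \frac{1}{7} \left(-5820\right) = -4 - \frac{5820}{7} = - \frac{5848}{7} \approx -835.43$)
$K{\left(-1 \right)} - h = -43 - - \frac{5848}{7} = -43 + \frac{5848}{7} = \frac{5547}{7}$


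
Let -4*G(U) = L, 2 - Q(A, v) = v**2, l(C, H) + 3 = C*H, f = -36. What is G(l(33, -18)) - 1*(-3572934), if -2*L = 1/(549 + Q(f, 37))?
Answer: 23381280095/6544 ≈ 3.5729e+6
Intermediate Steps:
l(C, H) = -3 + C*H
Q(A, v) = 2 - v**2
L = 1/1636 (L = -1/(2*(549 + (2 - 1*37**2))) = -1/(2*(549 + (2 - 1*1369))) = -1/(2*(549 + (2 - 1369))) = -1/(2*(549 - 1367)) = -1/2/(-818) = -1/2*(-1/818) = 1/1636 ≈ 0.00061125)
G(U) = -1/6544 (G(U) = -1/4*1/1636 = -1/6544)
G(l(33, -18)) - 1*(-3572934) = -1/6544 - 1*(-3572934) = -1/6544 + 3572934 = 23381280095/6544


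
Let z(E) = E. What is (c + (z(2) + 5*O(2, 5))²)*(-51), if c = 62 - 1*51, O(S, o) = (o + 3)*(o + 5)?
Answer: -8242365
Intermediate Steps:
O(S, o) = (3 + o)*(5 + o)
c = 11 (c = 62 - 51 = 11)
(c + (z(2) + 5*O(2, 5))²)*(-51) = (11 + (2 + 5*(15 + 5² + 8*5))²)*(-51) = (11 + (2 + 5*(15 + 25 + 40))²)*(-51) = (11 + (2 + 5*80)²)*(-51) = (11 + (2 + 400)²)*(-51) = (11 + 402²)*(-51) = (11 + 161604)*(-51) = 161615*(-51) = -8242365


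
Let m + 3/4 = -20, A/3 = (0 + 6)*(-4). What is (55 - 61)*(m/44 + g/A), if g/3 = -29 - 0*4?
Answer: -389/88 ≈ -4.4205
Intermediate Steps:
A = -72 (A = 3*((0 + 6)*(-4)) = 3*(6*(-4)) = 3*(-24) = -72)
m = -83/4 (m = -¾ - 20 = -83/4 ≈ -20.750)
g = -87 (g = 3*(-29 - 0*4) = 3*(-29 - 1*0) = 3*(-29 + 0) = 3*(-29) = -87)
(55 - 61)*(m/44 + g/A) = (55 - 61)*(-83/4/44 - 87/(-72)) = -6*(-83/4*1/44 - 87*(-1/72)) = -6*(-83/176 + 29/24) = -6*389/528 = -389/88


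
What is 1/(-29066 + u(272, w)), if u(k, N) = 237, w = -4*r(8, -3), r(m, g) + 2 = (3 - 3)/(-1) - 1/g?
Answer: -1/28829 ≈ -3.4687e-5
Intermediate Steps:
r(m, g) = -2 - 1/g (r(m, g) = -2 + ((3 - 3)/(-1) - 1/g) = -2 + (0*(-1) - 1/g) = -2 + (0 - 1/g) = -2 - 1/g)
w = 20/3 (w = -4*(-2 - 1/(-3)) = -4*(-2 - 1*(-⅓)) = -4*(-2 + ⅓) = -4*(-5/3) = 20/3 ≈ 6.6667)
1/(-29066 + u(272, w)) = 1/(-29066 + 237) = 1/(-28829) = -1/28829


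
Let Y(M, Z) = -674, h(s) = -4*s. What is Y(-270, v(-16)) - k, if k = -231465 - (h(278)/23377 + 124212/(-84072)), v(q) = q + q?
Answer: 37798529890243/163779262 ≈ 2.3079e+5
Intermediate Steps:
v(q) = 2*q
k = -37908917112831/163779262 (k = -231465 - (-4*278/23377 + 124212/(-84072)) = -231465 - (-1112*1/23377 + 124212*(-1/84072)) = -231465 - (-1112/23377 - 10351/7006) = -231465 - 1*(-249765999/163779262) = -231465 + 249765999/163779262 = -37908917112831/163779262 ≈ -2.3146e+5)
Y(-270, v(-16)) - k = -674 - 1*(-37908917112831/163779262) = -674 + 37908917112831/163779262 = 37798529890243/163779262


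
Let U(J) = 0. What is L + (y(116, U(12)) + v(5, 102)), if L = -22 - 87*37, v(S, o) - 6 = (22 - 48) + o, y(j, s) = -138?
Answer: -3297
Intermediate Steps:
v(S, o) = -20 + o (v(S, o) = 6 + ((22 - 48) + o) = 6 + (-26 + o) = -20 + o)
L = -3241 (L = -22 - 3219 = -3241)
L + (y(116, U(12)) + v(5, 102)) = -3241 + (-138 + (-20 + 102)) = -3241 + (-138 + 82) = -3241 - 56 = -3297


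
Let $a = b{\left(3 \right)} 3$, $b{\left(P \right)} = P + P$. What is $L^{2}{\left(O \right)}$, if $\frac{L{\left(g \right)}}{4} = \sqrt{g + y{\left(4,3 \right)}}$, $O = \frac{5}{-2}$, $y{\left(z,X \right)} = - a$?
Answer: $-328$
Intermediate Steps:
$b{\left(P \right)} = 2 P$
$a = 18$ ($a = 2 \cdot 3 \cdot 3 = 6 \cdot 3 = 18$)
$y{\left(z,X \right)} = -18$ ($y{\left(z,X \right)} = \left(-1\right) 18 = -18$)
$O = - \frac{5}{2}$ ($O = 5 \left(- \frac{1}{2}\right) = - \frac{5}{2} \approx -2.5$)
$L{\left(g \right)} = 4 \sqrt{-18 + g}$ ($L{\left(g \right)} = 4 \sqrt{g - 18} = 4 \sqrt{-18 + g}$)
$L^{2}{\left(O \right)} = \left(4 \sqrt{-18 - \frac{5}{2}}\right)^{2} = \left(4 \sqrt{- \frac{41}{2}}\right)^{2} = \left(4 \frac{i \sqrt{82}}{2}\right)^{2} = \left(2 i \sqrt{82}\right)^{2} = -328$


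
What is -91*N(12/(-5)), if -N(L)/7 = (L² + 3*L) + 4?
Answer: 40768/25 ≈ 1630.7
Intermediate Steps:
N(L) = -28 - 21*L - 7*L² (N(L) = -7*((L² + 3*L) + 4) = -7*(4 + L² + 3*L) = -28 - 21*L - 7*L²)
-91*N(12/(-5)) = -91*(-28 - 252/(-5) - 7*(12/(-5))²) = -91*(-28 - 252*(-1)/5 - 7*(12*(-⅕))²) = -91*(-28 - 21*(-12/5) - 7*(-12/5)²) = -91*(-28 + 252/5 - 7*144/25) = -91*(-28 + 252/5 - 1008/25) = -91*(-448/25) = 40768/25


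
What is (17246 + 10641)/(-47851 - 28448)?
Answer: -27887/76299 ≈ -0.36550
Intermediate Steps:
(17246 + 10641)/(-47851 - 28448) = 27887/(-76299) = 27887*(-1/76299) = -27887/76299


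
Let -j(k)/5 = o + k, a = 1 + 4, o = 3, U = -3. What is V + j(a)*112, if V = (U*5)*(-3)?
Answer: -4435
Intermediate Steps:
V = 45 (V = -3*5*(-3) = -15*(-3) = 45)
a = 5
j(k) = -15 - 5*k (j(k) = -5*(3 + k) = -15 - 5*k)
V + j(a)*112 = 45 + (-15 - 5*5)*112 = 45 + (-15 - 25)*112 = 45 - 40*112 = 45 - 4480 = -4435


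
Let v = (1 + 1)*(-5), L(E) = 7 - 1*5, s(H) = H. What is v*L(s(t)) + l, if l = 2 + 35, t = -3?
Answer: 17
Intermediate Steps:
L(E) = 2 (L(E) = 7 - 5 = 2)
l = 37
v = -10 (v = 2*(-5) = -10)
v*L(s(t)) + l = -10*2 + 37 = -20 + 37 = 17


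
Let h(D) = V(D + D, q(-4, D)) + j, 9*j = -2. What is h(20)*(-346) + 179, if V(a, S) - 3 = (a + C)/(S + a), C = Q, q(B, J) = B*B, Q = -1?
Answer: -257815/252 ≈ -1023.1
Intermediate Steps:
j = -2/9 (j = (⅑)*(-2) = -2/9 ≈ -0.22222)
q(B, J) = B²
C = -1
V(a, S) = 3 + (-1 + a)/(S + a) (V(a, S) = 3 + (a - 1)/(S + a) = 3 + (-1 + a)/(S + a))
h(D) = -2/9 + (47 + 8*D)/(16 + 2*D) (h(D) = (-1 + 3*(-4)² + 4*(D + D))/((-4)² + (D + D)) - 2/9 = (-1 + 3*16 + 4*(2*D))/(16 + 2*D) - 2/9 = (-1 + 48 + 8*D)/(16 + 2*D) - 2/9 = (47 + 8*D)/(16 + 2*D) - 2/9 = -2/9 + (47 + 8*D)/(16 + 2*D))
h(20)*(-346) + 179 = (17*(23 + 4*20)/(18*(8 + 20)))*(-346) + 179 = ((17/18)*(23 + 80)/28)*(-346) + 179 = ((17/18)*(1/28)*103)*(-346) + 179 = (1751/504)*(-346) + 179 = -302923/252 + 179 = -257815/252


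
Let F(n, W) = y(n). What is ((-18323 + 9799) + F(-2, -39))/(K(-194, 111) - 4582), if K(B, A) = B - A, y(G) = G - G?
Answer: 8524/4887 ≈ 1.7442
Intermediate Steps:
y(G) = 0
F(n, W) = 0
((-18323 + 9799) + F(-2, -39))/(K(-194, 111) - 4582) = ((-18323 + 9799) + 0)/((-194 - 1*111) - 4582) = (-8524 + 0)/((-194 - 111) - 4582) = -8524/(-305 - 4582) = -8524/(-4887) = -8524*(-1/4887) = 8524/4887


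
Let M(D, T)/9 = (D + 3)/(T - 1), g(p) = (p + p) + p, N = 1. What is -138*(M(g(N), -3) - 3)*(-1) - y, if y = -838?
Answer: -1439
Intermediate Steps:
g(p) = 3*p (g(p) = 2*p + p = 3*p)
M(D, T) = 9*(3 + D)/(-1 + T) (M(D, T) = 9*((D + 3)/(T - 1)) = 9*((3 + D)/(-1 + T)) = 9*(3 + D)/(-1 + T))
-138*(M(g(N), -3) - 3)*(-1) - y = -138*(9*(3 + 3*1)/(-1 - 3) - 3)*(-1) - 1*(-838) = -138*(9*(3 + 3)/(-4) - 3)*(-1) + 838 = -138*(9*(-¼)*6 - 3)*(-1) + 838 = -138*(-27/2 - 3)*(-1) + 838 = -(-2277)*(-1) + 838 = -138*33/2 + 838 = -2277 + 838 = -1439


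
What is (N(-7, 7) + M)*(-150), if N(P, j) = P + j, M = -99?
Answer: 14850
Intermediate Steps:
(N(-7, 7) + M)*(-150) = ((-7 + 7) - 99)*(-150) = (0 - 99)*(-150) = -99*(-150) = 14850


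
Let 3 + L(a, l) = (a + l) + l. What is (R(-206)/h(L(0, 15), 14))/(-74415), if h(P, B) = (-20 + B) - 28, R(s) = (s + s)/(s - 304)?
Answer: 103/322589025 ≈ 3.1929e-7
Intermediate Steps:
L(a, l) = -3 + a + 2*l (L(a, l) = -3 + ((a + l) + l) = -3 + (a + 2*l) = -3 + a + 2*l)
R(s) = 2*s/(-304 + s) (R(s) = (2*s)/(-304 + s) = 2*s/(-304 + s))
h(P, B) = -48 + B
(R(-206)/h(L(0, 15), 14))/(-74415) = ((2*(-206)/(-304 - 206))/(-48 + 14))/(-74415) = ((2*(-206)/(-510))/(-34))*(-1/74415) = ((2*(-206)*(-1/510))*(-1/34))*(-1/74415) = ((206/255)*(-1/34))*(-1/74415) = -103/4335*(-1/74415) = 103/322589025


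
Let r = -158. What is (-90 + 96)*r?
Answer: -948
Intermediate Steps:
(-90 + 96)*r = (-90 + 96)*(-158) = 6*(-158) = -948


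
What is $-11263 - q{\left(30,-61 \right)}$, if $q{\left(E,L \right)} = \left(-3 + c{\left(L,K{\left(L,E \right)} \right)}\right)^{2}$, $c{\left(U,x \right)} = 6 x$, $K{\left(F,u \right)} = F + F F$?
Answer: $-482121112$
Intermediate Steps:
$K{\left(F,u \right)} = F + F^{2}$
$q{\left(E,L \right)} = \left(-3 + 6 L \left(1 + L\right)\right)^{2}$
$-11263 - q{\left(30,-61 \right)} = -11263 - 9 \left(-1 + 2 \left(-61\right) \left(1 - 61\right)\right)^{2} = -11263 - 9 \left(-1 + 2 \left(-61\right) \left(-60\right)\right)^{2} = -11263 - 9 \left(-1 + 7320\right)^{2} = -11263 - 9 \cdot 7319^{2} = -11263 - 9 \cdot 53567761 = -11263 - 482109849 = -482121112$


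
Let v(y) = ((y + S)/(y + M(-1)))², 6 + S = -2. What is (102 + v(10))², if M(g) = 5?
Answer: 526886116/50625 ≈ 10408.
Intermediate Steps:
S = -8 (S = -6 - 2 = -8)
v(y) = (-8 + y)²/(5 + y)² (v(y) = ((y - 8)/(y + 5))² = ((-8 + y)/(5 + y))² = (-8 + y)²/(5 + y)²)
(102 + v(10))² = (102 + (-8 + 10)²/(5 + 10)²)² = (102 + 2²/15²)² = (102 + 4*(1/225))² = (102 + 4/225)² = (22954/225)² = 526886116/50625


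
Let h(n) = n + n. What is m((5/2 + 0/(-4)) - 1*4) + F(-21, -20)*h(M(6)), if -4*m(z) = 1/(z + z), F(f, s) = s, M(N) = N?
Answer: -2879/12 ≈ -239.92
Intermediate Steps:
h(n) = 2*n
m(z) = -1/(8*z) (m(z) = -1/(4*(z + z)) = -1/(2*z)/4 = -1/(8*z))
m((5/2 + 0/(-4)) - 1*4) + F(-21, -20)*h(M(6)) = -1/(8*((5/2 + 0/(-4)) - 1*4)) - 40*6 = -1/(8*((5*(1/2) + 0*(-1/4)) - 4)) - 20*12 = -1/(8*((5/2 + 0) - 4)) - 240 = -1/(8*(5/2 - 4)) - 240 = -1/(8*(-3/2)) - 240 = -1/8*(-2/3) - 240 = 1/12 - 240 = -2879/12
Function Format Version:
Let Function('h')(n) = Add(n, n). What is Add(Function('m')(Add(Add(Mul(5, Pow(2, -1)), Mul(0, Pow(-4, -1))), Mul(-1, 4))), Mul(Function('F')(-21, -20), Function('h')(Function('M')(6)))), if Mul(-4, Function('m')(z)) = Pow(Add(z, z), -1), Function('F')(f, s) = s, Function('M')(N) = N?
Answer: Rational(-2879, 12) ≈ -239.92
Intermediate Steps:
Function('h')(n) = Mul(2, n)
Function('m')(z) = Mul(Rational(-1, 8), Pow(z, -1)) (Function('m')(z) = Mul(Rational(-1, 4), Pow(Add(z, z), -1)) = Mul(Rational(-1, 4), Pow(Mul(2, z), -1)) = Mul(Rational(-1, 4), Mul(Rational(1, 2), Pow(z, -1))) = Mul(Rational(-1, 8), Pow(z, -1)))
Add(Function('m')(Add(Add(Mul(5, Pow(2, -1)), Mul(0, Pow(-4, -1))), Mul(-1, 4))), Mul(Function('F')(-21, -20), Function('h')(Function('M')(6)))) = Add(Mul(Rational(-1, 8), Pow(Add(Add(Mul(5, Pow(2, -1)), Mul(0, Pow(-4, -1))), Mul(-1, 4)), -1)), Mul(-20, Mul(2, 6))) = Add(Mul(Rational(-1, 8), Pow(Add(Add(Mul(5, Rational(1, 2)), Mul(0, Rational(-1, 4))), -4), -1)), Mul(-20, 12)) = Add(Mul(Rational(-1, 8), Pow(Add(Add(Rational(5, 2), 0), -4), -1)), -240) = Add(Mul(Rational(-1, 8), Pow(Add(Rational(5, 2), -4), -1)), -240) = Add(Mul(Rational(-1, 8), Pow(Rational(-3, 2), -1)), -240) = Add(Mul(Rational(-1, 8), Rational(-2, 3)), -240) = Add(Rational(1, 12), -240) = Rational(-2879, 12)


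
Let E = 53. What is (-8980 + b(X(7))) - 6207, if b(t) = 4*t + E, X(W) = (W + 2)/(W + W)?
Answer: -105920/7 ≈ -15131.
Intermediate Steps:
X(W) = (2 + W)/(2*W) (X(W) = (2 + W)/((2*W)) = (2 + W)*(1/(2*W)) = (2 + W)/(2*W))
b(t) = 53 + 4*t (b(t) = 4*t + 53 = 53 + 4*t)
(-8980 + b(X(7))) - 6207 = (-8980 + (53 + 4*((½)*(2 + 7)/7))) - 6207 = (-8980 + (53 + 4*((½)*(⅐)*9))) - 6207 = (-8980 + (53 + 4*(9/14))) - 6207 = (-8980 + (53 + 18/7)) - 6207 = (-8980 + 389/7) - 6207 = -62471/7 - 6207 = -105920/7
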